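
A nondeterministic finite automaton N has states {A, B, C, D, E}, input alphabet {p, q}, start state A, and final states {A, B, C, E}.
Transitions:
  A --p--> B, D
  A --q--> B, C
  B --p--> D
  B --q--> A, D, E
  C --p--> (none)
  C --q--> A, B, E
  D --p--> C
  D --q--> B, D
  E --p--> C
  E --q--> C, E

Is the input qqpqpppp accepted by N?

rejected

Start: {A}
read q: {B, C}
read q: {A, B, D, E}
read p: {B, C, D}
read q: {A, B, D, E}
read p: {B, C, D}
read p: {C, D}
read p: {C}
read p: {}
Reachable ∩ accepting = {} — empty.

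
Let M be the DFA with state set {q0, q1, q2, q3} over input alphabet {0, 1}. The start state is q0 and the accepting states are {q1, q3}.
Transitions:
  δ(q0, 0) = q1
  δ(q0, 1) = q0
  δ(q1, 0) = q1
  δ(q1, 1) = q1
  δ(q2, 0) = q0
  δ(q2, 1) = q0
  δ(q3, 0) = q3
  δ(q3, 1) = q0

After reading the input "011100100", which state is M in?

q0 --0--> q1
q1 --1--> q1
q1 --1--> q1
q1 --1--> q1
q1 --0--> q1
q1 --0--> q1
q1 --1--> q1
q1 --0--> q1
q1 --0--> q1

q1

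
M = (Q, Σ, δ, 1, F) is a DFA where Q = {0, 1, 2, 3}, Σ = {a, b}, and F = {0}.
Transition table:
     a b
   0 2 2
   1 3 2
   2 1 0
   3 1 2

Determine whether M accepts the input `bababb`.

accepted

1 --b--> 2
2 --a--> 1
1 --b--> 2
2 --a--> 1
1 --b--> 2
2 --b--> 0
End in state 0, which is an accepting state.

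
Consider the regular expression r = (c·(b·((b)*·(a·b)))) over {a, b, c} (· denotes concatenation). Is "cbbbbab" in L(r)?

yes

Split as c·bbbbab: c matches c and (b·((b)*·(a·b))) matches bbbbab.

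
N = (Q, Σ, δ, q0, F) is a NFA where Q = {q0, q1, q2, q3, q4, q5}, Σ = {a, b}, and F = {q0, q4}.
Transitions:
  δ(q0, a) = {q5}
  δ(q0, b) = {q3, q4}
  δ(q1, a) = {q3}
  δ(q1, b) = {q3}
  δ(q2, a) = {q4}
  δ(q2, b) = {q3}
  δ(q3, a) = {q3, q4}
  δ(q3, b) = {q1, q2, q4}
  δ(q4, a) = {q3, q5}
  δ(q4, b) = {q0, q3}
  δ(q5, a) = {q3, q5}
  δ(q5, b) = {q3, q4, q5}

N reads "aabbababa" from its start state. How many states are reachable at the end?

3

Start: {q0}
read a: {q5}
read a: {q3, q5}
read b: {q1, q2, q3, q4, q5}
read b: {q0, q1, q2, q3, q4, q5}
read a: {q3, q4, q5}
read b: {q0, q1, q2, q3, q4, q5}
read a: {q3, q4, q5}
read b: {q0, q1, q2, q3, q4, q5}
read a: {q3, q4, q5}
Final reachable set {q3, q4, q5} has 3 states.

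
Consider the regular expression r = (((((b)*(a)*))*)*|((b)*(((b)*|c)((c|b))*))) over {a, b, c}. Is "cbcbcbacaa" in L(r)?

no

Neither ((((b)*(a)*))*)* nor ((b)*(((b)*|c)((c|b))*)) matches cbcbcbacaa.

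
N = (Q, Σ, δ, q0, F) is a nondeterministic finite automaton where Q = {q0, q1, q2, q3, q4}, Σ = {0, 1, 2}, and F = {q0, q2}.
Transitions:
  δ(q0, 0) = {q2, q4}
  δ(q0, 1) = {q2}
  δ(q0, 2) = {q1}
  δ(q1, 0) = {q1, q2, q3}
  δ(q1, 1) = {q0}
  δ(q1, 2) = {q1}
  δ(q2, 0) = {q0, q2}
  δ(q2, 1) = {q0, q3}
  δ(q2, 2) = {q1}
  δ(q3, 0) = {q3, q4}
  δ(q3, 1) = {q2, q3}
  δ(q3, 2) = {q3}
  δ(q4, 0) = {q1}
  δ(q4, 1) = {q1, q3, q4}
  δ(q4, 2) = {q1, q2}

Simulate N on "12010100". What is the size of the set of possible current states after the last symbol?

Start: {q0}
read 1: {q2}
read 2: {q1}
read 0: {q1, q2, q3}
read 1: {q0, q2, q3}
read 0: {q0, q2, q3, q4}
read 1: {q0, q1, q2, q3, q4}
read 0: {q0, q1, q2, q3, q4}
read 0: {q0, q1, q2, q3, q4}
Final reachable set {q0, q1, q2, q3, q4} has 5 states.

5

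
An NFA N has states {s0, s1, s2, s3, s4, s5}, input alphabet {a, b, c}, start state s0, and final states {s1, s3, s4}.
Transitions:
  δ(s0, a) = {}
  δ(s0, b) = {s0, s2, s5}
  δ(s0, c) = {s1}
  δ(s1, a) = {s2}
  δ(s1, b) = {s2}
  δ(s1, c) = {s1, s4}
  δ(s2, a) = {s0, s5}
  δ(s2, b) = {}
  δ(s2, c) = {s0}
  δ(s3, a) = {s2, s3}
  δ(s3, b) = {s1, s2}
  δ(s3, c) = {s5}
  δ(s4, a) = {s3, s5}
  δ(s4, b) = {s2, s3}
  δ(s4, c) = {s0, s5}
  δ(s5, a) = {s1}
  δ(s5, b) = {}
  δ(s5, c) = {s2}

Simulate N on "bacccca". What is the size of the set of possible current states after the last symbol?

Start: {s0}
read b: {s0, s2, s5}
read a: {s0, s1, s5}
read c: {s1, s2, s4}
read c: {s0, s1, s4, s5}
read c: {s0, s1, s2, s4, s5}
read c: {s0, s1, s2, s4, s5}
read a: {s0, s1, s2, s3, s5}
Final reachable set {s0, s1, s2, s3, s5} has 5 states.

5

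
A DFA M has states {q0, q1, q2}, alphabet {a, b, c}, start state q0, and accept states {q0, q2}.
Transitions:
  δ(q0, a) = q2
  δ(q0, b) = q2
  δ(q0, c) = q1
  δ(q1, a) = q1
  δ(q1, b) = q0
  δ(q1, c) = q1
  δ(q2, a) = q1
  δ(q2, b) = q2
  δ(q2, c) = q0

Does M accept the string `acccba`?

accepted

q0 --a--> q2
q2 --c--> q0
q0 --c--> q1
q1 --c--> q1
q1 --b--> q0
q0 --a--> q2
End in state q2, which is an accepting state.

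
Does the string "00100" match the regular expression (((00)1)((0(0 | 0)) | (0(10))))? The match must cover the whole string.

Split as 001·00: ((00)1) matches 001 and ((0(0|0))|(0(10))) matches 00.

yes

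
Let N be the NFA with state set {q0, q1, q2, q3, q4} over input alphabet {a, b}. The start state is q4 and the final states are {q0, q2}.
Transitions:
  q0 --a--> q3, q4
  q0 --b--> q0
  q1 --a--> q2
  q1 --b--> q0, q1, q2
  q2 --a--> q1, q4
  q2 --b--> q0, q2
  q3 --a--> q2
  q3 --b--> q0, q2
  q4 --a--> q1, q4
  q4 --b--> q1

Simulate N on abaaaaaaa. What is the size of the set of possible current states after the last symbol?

3

Start: {q4}
read a: {q1, q4}
read b: {q0, q1, q2}
read a: {q1, q2, q3, q4}
read a: {q1, q2, q4}
read a: {q1, q2, q4}
read a: {q1, q2, q4}
read a: {q1, q2, q4}
read a: {q1, q2, q4}
read a: {q1, q2, q4}
Final reachable set {q1, q2, q4} has 3 states.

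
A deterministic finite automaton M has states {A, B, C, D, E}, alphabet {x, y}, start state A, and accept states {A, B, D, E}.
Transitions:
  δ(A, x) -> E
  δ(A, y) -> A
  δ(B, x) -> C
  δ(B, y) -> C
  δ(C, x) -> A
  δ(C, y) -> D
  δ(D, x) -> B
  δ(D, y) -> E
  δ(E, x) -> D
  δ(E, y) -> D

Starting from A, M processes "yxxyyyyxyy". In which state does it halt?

D

A --y--> A
A --x--> E
E --x--> D
D --y--> E
E --y--> D
D --y--> E
E --y--> D
D --x--> B
B --y--> C
C --y--> D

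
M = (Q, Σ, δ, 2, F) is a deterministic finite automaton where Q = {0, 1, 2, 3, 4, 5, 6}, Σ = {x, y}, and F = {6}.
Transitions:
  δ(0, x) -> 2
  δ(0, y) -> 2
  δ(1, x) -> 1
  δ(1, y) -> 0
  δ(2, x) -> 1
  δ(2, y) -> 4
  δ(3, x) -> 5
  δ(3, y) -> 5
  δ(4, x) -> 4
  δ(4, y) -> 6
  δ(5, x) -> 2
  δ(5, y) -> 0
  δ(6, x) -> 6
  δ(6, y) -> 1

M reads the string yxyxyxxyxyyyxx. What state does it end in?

2 --y--> 4
4 --x--> 4
4 --y--> 6
6 --x--> 6
6 --y--> 1
1 --x--> 1
1 --x--> 1
1 --y--> 0
0 --x--> 2
2 --y--> 4
4 --y--> 6
6 --y--> 1
1 --x--> 1
1 --x--> 1

1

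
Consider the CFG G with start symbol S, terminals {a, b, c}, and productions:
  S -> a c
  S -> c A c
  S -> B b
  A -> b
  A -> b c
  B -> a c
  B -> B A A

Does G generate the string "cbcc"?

S ⇒ cAc ⇒ cbcc

yes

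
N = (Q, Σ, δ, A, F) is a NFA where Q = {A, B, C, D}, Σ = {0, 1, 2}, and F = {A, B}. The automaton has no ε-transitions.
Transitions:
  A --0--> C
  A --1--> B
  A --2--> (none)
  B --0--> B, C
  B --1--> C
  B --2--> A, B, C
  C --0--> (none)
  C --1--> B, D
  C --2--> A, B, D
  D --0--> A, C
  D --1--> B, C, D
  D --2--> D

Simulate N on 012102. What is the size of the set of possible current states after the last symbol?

Start: {A}
read 0: {C}
read 1: {B, D}
read 2: {A, B, C, D}
read 1: {B, C, D}
read 0: {A, B, C}
read 2: {A, B, C, D}
Final reachable set {A, B, C, D} has 4 states.

4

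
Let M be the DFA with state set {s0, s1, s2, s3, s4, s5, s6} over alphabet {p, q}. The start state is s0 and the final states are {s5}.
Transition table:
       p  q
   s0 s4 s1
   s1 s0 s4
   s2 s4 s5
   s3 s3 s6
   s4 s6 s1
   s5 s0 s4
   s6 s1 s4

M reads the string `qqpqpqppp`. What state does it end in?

s0 --q--> s1
s1 --q--> s4
s4 --p--> s6
s6 --q--> s4
s4 --p--> s6
s6 --q--> s4
s4 --p--> s6
s6 --p--> s1
s1 --p--> s0

s0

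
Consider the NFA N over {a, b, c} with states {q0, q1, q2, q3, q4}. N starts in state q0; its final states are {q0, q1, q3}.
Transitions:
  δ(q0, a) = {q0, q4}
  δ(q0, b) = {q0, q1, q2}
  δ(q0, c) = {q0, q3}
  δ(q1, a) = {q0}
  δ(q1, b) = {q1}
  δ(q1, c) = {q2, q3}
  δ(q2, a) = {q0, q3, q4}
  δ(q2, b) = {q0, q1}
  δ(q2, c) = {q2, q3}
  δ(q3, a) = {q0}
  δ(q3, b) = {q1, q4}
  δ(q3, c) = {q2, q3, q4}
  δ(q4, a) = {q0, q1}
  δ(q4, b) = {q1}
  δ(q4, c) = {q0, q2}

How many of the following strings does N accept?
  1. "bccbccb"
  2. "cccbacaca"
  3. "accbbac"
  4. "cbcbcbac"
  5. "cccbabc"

5

"bccbccb": accepted
"cccbacaca": accepted
"accbbac": accepted
"cbcbcbac": accepted
"cccbabc": accepted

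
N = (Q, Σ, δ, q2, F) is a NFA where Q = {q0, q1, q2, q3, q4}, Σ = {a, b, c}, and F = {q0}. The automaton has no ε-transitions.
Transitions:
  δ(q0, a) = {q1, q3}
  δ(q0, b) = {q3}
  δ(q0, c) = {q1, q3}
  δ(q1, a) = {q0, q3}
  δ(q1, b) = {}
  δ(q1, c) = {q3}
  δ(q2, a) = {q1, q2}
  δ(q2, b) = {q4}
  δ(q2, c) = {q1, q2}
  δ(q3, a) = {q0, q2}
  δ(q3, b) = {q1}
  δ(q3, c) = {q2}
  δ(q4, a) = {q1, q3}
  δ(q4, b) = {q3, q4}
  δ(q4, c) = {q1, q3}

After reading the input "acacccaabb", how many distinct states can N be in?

Start: {q2}
read a: {q1, q2}
read c: {q1, q2, q3}
read a: {q0, q1, q2, q3}
read c: {q1, q2, q3}
read c: {q1, q2, q3}
read c: {q1, q2, q3}
read a: {q0, q1, q2, q3}
read a: {q0, q1, q2, q3}
read b: {q1, q3, q4}
read b: {q1, q3, q4}
Final reachable set {q1, q3, q4} has 3 states.

3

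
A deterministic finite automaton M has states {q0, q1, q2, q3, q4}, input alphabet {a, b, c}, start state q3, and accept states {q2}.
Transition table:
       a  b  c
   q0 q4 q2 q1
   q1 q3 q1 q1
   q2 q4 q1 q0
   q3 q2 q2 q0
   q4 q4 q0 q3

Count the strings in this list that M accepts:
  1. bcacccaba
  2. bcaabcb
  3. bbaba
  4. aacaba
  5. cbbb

bcacccaba: rejected
bcaabcb: rejected
bbaba: rejected
aacaba: rejected
cbbb: rejected

0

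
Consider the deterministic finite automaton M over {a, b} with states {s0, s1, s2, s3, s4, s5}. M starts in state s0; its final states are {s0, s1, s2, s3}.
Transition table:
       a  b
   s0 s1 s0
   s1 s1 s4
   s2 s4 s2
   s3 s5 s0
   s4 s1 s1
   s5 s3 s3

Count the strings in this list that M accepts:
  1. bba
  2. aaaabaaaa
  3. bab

bba: accepted
aaaabaaaa: accepted
bab: rejected

2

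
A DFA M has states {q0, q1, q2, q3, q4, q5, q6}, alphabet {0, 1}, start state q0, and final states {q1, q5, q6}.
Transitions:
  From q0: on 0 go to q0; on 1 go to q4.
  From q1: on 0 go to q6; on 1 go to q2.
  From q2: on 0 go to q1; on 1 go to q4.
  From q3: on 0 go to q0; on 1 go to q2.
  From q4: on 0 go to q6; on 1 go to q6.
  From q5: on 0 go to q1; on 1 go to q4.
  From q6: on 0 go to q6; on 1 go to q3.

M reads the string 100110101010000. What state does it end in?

q0 --1--> q4
q4 --0--> q6
q6 --0--> q6
q6 --1--> q3
q3 --1--> q2
q2 --0--> q1
q1 --1--> q2
q2 --0--> q1
q1 --1--> q2
q2 --0--> q1
q1 --1--> q2
q2 --0--> q1
q1 --0--> q6
q6 --0--> q6
q6 --0--> q6

q6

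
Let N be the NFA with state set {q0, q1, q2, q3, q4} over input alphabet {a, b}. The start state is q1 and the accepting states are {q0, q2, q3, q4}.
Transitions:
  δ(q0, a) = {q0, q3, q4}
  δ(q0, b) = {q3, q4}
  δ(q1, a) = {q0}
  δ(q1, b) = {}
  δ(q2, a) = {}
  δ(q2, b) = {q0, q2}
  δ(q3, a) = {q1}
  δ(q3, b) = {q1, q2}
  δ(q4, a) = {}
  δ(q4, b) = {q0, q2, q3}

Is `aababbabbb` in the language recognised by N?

Start: {q1}
read a: {q0}
read a: {q0, q3, q4}
read b: {q0, q1, q2, q3, q4}
read a: {q0, q1, q3, q4}
read b: {q0, q1, q2, q3, q4}
read b: {q0, q1, q2, q3, q4}
read a: {q0, q1, q3, q4}
read b: {q0, q1, q2, q3, q4}
read b: {q0, q1, q2, q3, q4}
read b: {q0, q1, q2, q3, q4}
Reachable ∩ accepting = {q0, q2, q3, q4} — nonempty.

accepted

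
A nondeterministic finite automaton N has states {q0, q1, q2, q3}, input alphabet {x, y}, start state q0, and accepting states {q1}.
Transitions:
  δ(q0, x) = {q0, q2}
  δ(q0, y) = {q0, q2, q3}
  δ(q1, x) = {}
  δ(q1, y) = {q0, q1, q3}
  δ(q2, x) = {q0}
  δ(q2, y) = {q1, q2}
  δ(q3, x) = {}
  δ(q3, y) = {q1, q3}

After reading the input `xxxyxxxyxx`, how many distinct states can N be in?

Start: {q0}
read x: {q0, q2}
read x: {q0, q2}
read x: {q0, q2}
read y: {q0, q1, q2, q3}
read x: {q0, q2}
read x: {q0, q2}
read x: {q0, q2}
read y: {q0, q1, q2, q3}
read x: {q0, q2}
read x: {q0, q2}
Final reachable set {q0, q2} has 2 states.

2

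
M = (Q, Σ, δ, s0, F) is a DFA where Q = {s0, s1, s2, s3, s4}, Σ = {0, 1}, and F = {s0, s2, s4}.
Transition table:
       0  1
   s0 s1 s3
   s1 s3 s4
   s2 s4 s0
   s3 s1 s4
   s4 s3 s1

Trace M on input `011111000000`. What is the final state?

s1

s0 --0--> s1
s1 --1--> s4
s4 --1--> s1
s1 --1--> s4
s4 --1--> s1
s1 --1--> s4
s4 --0--> s3
s3 --0--> s1
s1 --0--> s3
s3 --0--> s1
s1 --0--> s3
s3 --0--> s1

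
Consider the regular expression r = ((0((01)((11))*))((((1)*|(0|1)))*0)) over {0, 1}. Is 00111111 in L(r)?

No split of 00111111 into u·v has (0((01)((11))*)) matching u and ((((1)*|(0|1)))*0) matching v.

no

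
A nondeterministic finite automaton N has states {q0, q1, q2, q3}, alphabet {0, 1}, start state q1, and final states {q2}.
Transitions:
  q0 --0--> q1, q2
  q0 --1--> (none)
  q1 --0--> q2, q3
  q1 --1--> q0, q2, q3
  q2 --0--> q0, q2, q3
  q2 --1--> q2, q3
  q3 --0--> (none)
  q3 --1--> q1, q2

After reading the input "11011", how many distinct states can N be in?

Start: {q1}
read 1: {q0, q2, q3}
read 1: {q1, q2, q3}
read 0: {q0, q2, q3}
read 1: {q1, q2, q3}
read 1: {q0, q1, q2, q3}
Final reachable set {q0, q1, q2, q3} has 4 states.

4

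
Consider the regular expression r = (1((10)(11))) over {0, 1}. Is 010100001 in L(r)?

No split of 010100001 into u·v has 1 matching u and ((10)(11)) matching v.

no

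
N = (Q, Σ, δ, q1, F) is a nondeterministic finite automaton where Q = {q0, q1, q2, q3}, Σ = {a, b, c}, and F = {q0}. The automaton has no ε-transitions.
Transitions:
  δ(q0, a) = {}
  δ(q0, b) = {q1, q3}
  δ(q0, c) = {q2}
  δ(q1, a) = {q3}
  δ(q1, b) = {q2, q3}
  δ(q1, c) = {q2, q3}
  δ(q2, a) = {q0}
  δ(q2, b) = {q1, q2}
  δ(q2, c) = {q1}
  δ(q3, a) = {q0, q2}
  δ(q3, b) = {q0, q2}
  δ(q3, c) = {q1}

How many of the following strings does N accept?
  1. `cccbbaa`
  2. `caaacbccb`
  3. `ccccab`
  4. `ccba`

3

`cccbbaa`: accepted
`caaacbccb`: rejected
`ccccab`: accepted
`ccba`: accepted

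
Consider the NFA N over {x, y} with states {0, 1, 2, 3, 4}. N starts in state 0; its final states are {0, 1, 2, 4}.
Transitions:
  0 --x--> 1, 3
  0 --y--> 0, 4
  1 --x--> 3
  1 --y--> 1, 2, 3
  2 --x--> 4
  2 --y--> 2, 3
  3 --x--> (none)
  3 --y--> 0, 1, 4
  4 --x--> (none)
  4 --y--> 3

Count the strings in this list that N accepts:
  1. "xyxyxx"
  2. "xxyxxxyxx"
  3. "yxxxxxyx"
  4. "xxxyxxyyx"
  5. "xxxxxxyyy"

"xyxyxx": rejected
"xxyxxxyxx": rejected
"yxxxxxyx": rejected
"xxxyxxyyx": rejected
"xxxxxxyyy": rejected

0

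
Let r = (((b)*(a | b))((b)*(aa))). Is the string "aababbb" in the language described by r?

No split of aababbb into u·v has ((b)*(a|b)) matching u and ((b)*(aa)) matching v.

no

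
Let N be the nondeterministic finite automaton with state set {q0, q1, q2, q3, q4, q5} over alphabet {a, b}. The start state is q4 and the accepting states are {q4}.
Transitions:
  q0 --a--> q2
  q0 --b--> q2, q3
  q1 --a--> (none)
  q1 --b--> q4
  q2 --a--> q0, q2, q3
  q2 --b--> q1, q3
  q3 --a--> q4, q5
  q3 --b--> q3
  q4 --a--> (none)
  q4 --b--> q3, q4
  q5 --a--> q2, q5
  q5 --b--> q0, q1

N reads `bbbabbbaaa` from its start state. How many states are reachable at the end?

4

Start: {q4}
read b: {q3, q4}
read b: {q3, q4}
read b: {q3, q4}
read a: {q4, q5}
read b: {q0, q1, q3, q4}
read b: {q2, q3, q4}
read b: {q1, q3, q4}
read a: {q4, q5}
read a: {q2, q5}
read a: {q0, q2, q3, q5}
Final reachable set {q0, q2, q3, q5} has 4 states.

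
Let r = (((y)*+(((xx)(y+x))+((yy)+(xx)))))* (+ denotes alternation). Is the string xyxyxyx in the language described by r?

xyxyxyx cannot be split into zero or more pieces each matching ((y)*+(((xx)(y+x))+((yy)+(xx)))).

no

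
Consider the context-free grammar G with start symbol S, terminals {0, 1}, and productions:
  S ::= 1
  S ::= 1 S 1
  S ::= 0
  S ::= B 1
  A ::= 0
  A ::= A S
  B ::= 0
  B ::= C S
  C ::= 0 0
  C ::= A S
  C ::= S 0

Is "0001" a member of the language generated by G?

S ⇒ B1 ⇒ CS1 ⇒ 00S1 ⇒ 0001

yes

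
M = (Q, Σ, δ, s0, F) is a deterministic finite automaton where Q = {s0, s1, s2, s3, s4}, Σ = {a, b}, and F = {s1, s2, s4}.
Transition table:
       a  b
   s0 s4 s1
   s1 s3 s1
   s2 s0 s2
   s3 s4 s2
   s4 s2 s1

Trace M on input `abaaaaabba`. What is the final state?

s0 --a--> s4
s4 --b--> s1
s1 --a--> s3
s3 --a--> s4
s4 --a--> s2
s2 --a--> s0
s0 --a--> s4
s4 --b--> s1
s1 --b--> s1
s1 --a--> s3

s3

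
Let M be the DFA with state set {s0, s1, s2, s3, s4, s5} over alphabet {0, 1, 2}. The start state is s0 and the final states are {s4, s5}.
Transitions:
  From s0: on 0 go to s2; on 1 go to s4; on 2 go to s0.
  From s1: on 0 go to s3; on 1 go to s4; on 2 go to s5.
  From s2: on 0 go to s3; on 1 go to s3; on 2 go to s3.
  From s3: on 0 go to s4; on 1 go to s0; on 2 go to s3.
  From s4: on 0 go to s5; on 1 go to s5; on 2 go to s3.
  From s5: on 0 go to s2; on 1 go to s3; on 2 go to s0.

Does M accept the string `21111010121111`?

rejected

s0 --2--> s0
s0 --1--> s4
s4 --1--> s5
s5 --1--> s3
s3 --1--> s0
s0 --0--> s2
s2 --1--> s3
s3 --0--> s4
s4 --1--> s5
s5 --2--> s0
s0 --1--> s4
s4 --1--> s5
s5 --1--> s3
s3 --1--> s0
End in state s0, which is not an accepting state.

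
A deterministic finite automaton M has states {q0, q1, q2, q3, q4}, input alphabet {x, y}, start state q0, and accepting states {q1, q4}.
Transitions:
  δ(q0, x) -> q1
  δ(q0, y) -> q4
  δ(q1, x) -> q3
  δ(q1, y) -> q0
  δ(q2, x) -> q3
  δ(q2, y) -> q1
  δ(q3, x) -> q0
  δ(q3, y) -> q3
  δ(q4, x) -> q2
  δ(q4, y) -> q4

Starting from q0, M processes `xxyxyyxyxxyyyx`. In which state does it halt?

q2

q0 --x--> q1
q1 --x--> q3
q3 --y--> q3
q3 --x--> q0
q0 --y--> q4
q4 --y--> q4
q4 --x--> q2
q2 --y--> q1
q1 --x--> q3
q3 --x--> q0
q0 --y--> q4
q4 --y--> q4
q4 --y--> q4
q4 --x--> q2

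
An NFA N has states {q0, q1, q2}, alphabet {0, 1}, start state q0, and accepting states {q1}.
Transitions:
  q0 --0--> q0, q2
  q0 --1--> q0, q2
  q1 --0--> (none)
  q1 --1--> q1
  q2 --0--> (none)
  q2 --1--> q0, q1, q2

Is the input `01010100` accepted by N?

rejected

Start: {q0}
read 0: {q0, q2}
read 1: {q0, q1, q2}
read 0: {q0, q2}
read 1: {q0, q1, q2}
read 0: {q0, q2}
read 1: {q0, q1, q2}
read 0: {q0, q2}
read 0: {q0, q2}
Reachable ∩ accepting = {} — empty.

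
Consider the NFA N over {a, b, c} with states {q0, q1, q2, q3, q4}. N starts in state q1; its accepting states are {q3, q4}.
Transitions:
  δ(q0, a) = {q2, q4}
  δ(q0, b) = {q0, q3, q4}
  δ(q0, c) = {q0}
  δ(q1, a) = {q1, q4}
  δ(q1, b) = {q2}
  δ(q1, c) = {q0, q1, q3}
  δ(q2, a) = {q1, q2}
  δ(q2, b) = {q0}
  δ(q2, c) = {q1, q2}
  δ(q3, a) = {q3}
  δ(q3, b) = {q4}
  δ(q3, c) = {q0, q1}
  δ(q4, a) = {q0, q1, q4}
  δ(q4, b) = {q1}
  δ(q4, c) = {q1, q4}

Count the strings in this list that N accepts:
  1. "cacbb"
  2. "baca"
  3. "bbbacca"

"cacbb": accepted
"baca": accepted
"bbbacca": accepted

3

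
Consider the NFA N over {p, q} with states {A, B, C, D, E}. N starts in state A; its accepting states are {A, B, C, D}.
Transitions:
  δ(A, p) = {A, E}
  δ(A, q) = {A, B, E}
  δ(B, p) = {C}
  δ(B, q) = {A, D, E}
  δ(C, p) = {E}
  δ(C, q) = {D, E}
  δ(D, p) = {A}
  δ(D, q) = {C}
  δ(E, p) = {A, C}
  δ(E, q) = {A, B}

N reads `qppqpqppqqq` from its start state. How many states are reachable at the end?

5

Start: {A}
read q: {A, B, E}
read p: {A, C, E}
read p: {A, C, E}
read q: {A, B, D, E}
read p: {A, C, E}
read q: {A, B, D, E}
read p: {A, C, E}
read p: {A, C, E}
read q: {A, B, D, E}
read q: {A, B, C, D, E}
read q: {A, B, C, D, E}
Final reachable set {A, B, C, D, E} has 5 states.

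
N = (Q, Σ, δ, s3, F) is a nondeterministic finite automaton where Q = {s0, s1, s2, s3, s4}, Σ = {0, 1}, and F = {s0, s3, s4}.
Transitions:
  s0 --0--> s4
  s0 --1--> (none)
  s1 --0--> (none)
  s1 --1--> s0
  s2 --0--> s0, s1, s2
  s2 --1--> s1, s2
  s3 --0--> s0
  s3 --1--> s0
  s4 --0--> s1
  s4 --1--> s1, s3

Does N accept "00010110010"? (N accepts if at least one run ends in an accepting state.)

Start: {s3}
read 0: {s0}
read 0: {s4}
read 0: {s1}
read 1: {s0}
read 0: {s4}
read 1: {s1, s3}
read 1: {s0}
read 0: {s4}
read 0: {s1}
read 1: {s0}
read 0: {s4}
Reachable ∩ accepting = {s4} — nonempty.

accepted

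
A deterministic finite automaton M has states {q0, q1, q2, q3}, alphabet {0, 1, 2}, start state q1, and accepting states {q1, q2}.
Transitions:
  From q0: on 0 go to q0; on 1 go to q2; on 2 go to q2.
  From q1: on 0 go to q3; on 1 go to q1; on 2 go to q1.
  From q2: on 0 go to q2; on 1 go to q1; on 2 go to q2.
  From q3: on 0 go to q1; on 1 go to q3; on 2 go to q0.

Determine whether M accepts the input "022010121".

q1 --0--> q3
q3 --2--> q0
q0 --2--> q2
q2 --0--> q2
q2 --1--> q1
q1 --0--> q3
q3 --1--> q3
q3 --2--> q0
q0 --1--> q2
End in state q2, which is an accepting state.

accepted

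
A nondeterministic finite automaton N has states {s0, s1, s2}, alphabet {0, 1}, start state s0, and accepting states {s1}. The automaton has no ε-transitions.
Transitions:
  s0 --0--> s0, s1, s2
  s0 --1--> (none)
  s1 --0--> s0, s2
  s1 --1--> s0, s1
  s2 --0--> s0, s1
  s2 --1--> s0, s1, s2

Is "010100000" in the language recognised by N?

Start: {s0}
read 0: {s0, s1, s2}
read 1: {s0, s1, s2}
read 0: {s0, s1, s2}
read 1: {s0, s1, s2}
read 0: {s0, s1, s2}
read 0: {s0, s1, s2}
read 0: {s0, s1, s2}
read 0: {s0, s1, s2}
read 0: {s0, s1, s2}
Reachable ∩ accepting = {s1} — nonempty.

accepted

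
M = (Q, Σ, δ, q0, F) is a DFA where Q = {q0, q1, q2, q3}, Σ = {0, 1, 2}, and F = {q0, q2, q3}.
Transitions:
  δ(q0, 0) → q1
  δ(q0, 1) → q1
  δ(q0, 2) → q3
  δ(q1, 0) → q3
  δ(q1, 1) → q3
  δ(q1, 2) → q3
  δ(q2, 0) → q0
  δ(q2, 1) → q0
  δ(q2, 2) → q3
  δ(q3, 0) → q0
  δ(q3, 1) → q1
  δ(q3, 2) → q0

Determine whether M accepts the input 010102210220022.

q0 --0--> q1
q1 --1--> q3
q3 --0--> q0
q0 --1--> q1
q1 --0--> q3
q3 --2--> q0
q0 --2--> q3
q3 --1--> q1
q1 --0--> q3
q3 --2--> q0
q0 --2--> q3
q3 --0--> q0
q0 --0--> q1
q1 --2--> q3
q3 --2--> q0
End in state q0, which is an accepting state.

accepted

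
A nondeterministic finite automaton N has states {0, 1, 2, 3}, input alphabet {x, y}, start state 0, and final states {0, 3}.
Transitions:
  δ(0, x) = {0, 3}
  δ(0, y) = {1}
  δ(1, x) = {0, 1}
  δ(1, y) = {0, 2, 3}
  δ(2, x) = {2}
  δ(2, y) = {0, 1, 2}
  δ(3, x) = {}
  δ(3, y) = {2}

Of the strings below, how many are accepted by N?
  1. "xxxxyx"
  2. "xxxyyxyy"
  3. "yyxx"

"xxxxyx": accepted
"xxxyyxyy": accepted
"yyxx": accepted

3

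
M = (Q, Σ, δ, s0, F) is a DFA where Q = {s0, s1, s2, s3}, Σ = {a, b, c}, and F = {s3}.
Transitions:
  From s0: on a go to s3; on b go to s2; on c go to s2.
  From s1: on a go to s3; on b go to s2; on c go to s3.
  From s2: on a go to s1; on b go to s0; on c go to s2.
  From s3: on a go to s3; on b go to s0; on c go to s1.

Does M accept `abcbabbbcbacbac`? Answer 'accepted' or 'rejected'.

s0 --a--> s3
s3 --b--> s0
s0 --c--> s2
s2 --b--> s0
s0 --a--> s3
s3 --b--> s0
s0 --b--> s2
s2 --b--> s0
s0 --c--> s2
s2 --b--> s0
s0 --a--> s3
s3 --c--> s1
s1 --b--> s2
s2 --a--> s1
s1 --c--> s3
End in state s3, which is an accepting state.

accepted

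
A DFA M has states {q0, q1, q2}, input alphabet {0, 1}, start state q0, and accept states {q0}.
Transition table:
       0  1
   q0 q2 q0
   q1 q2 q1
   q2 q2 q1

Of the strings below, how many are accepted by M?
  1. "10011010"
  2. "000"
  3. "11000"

0

"10011010": rejected
"000": rejected
"11000": rejected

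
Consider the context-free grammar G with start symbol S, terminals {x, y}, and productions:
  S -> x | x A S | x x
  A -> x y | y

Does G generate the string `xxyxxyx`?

S ⇒ xAS ⇒ xxyS ⇒ xxyxAS ⇒ xxyxxyS ⇒ xxyxxyx

yes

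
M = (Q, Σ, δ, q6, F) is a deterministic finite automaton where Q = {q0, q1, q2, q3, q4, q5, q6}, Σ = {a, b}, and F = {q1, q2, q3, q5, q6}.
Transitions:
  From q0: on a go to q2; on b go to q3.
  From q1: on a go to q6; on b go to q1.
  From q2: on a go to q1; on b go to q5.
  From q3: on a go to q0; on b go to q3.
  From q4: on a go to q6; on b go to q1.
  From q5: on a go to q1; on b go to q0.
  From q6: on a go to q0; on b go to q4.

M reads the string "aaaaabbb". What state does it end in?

q6 --a--> q0
q0 --a--> q2
q2 --a--> q1
q1 --a--> q6
q6 --a--> q0
q0 --b--> q3
q3 --b--> q3
q3 --b--> q3

q3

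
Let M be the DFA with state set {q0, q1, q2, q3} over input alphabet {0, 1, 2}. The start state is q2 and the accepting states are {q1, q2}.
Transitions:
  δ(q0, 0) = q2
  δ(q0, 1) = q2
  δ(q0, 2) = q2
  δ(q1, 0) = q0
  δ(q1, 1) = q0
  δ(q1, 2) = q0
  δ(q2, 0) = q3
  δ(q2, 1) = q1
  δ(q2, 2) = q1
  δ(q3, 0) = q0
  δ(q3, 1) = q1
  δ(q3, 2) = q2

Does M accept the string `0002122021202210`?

q2 --0--> q3
q3 --0--> q0
q0 --0--> q2
q2 --2--> q1
q1 --1--> q0
q0 --2--> q2
q2 --2--> q1
q1 --0--> q0
q0 --2--> q2
q2 --1--> q1
q1 --2--> q0
q0 --0--> q2
q2 --2--> q1
q1 --2--> q0
q0 --1--> q2
q2 --0--> q3
End in state q3, which is not an accepting state.

rejected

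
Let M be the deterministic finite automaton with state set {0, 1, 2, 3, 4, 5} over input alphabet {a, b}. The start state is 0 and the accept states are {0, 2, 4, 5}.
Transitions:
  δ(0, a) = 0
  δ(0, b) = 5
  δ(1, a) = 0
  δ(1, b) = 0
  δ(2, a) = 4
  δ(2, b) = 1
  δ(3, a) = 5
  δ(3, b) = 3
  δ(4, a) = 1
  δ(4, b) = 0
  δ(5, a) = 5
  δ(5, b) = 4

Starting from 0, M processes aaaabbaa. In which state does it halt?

0

0 --a--> 0
0 --a--> 0
0 --a--> 0
0 --a--> 0
0 --b--> 5
5 --b--> 4
4 --a--> 1
1 --a--> 0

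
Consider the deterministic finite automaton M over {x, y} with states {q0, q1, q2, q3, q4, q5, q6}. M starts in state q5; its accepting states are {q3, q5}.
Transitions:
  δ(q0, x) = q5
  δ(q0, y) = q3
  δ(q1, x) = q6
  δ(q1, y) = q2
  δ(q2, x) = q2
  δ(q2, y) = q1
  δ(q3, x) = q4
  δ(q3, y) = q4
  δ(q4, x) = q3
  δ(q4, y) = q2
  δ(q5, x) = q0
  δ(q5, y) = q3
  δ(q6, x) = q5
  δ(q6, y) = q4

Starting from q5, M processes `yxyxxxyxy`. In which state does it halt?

q4

q5 --y--> q3
q3 --x--> q4
q4 --y--> q2
q2 --x--> q2
q2 --x--> q2
q2 --x--> q2
q2 --y--> q1
q1 --x--> q6
q6 --y--> q4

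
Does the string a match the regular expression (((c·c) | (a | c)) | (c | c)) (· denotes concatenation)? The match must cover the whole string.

yes

The left alternative ((c·c)|(a|c)) matches a.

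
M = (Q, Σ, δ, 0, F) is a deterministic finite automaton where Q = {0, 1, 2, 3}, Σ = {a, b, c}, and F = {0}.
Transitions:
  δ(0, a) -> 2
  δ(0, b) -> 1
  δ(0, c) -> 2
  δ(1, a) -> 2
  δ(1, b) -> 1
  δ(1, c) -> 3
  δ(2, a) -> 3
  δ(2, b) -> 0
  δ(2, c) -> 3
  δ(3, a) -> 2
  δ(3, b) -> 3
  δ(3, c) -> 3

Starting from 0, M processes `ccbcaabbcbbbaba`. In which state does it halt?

0 --c--> 2
2 --c--> 3
3 --b--> 3
3 --c--> 3
3 --a--> 2
2 --a--> 3
3 --b--> 3
3 --b--> 3
3 --c--> 3
3 --b--> 3
3 --b--> 3
3 --b--> 3
3 --a--> 2
2 --b--> 0
0 --a--> 2

2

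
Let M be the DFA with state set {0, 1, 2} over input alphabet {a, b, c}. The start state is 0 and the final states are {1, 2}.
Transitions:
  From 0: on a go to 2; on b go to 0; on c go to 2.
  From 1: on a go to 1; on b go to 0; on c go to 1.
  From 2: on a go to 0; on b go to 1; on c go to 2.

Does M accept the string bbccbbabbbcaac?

accepted

0 --b--> 0
0 --b--> 0
0 --c--> 2
2 --c--> 2
2 --b--> 1
1 --b--> 0
0 --a--> 2
2 --b--> 1
1 --b--> 0
0 --b--> 0
0 --c--> 2
2 --a--> 0
0 --a--> 2
2 --c--> 2
End in state 2, which is an accepting state.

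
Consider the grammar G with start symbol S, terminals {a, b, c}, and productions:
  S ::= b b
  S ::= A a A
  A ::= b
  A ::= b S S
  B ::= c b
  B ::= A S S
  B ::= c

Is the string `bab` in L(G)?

yes

S ⇒ AaA ⇒ baA ⇒ bab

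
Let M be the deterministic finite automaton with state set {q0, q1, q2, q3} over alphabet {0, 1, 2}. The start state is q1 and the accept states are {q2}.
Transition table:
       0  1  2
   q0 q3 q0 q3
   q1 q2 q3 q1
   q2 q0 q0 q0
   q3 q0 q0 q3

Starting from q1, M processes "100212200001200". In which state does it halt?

q1 --1--> q3
q3 --0--> q0
q0 --0--> q3
q3 --2--> q3
q3 --1--> q0
q0 --2--> q3
q3 --2--> q3
q3 --0--> q0
q0 --0--> q3
q3 --0--> q0
q0 --0--> q3
q3 --1--> q0
q0 --2--> q3
q3 --0--> q0
q0 --0--> q3

q3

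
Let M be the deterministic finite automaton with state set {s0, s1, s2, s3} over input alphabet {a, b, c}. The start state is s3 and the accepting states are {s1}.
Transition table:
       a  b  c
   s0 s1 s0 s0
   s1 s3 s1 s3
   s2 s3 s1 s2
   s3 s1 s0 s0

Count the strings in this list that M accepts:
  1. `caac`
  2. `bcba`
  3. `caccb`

1

`caac`: rejected
`bcba`: accepted
`caccb`: rejected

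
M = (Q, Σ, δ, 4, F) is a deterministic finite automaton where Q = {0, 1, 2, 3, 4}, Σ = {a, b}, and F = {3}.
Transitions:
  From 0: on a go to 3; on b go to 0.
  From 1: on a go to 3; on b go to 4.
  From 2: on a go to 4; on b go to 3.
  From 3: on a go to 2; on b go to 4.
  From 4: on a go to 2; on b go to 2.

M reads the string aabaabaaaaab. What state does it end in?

4 --a--> 2
2 --a--> 4
4 --b--> 2
2 --a--> 4
4 --a--> 2
2 --b--> 3
3 --a--> 2
2 --a--> 4
4 --a--> 2
2 --a--> 4
4 --a--> 2
2 --b--> 3

3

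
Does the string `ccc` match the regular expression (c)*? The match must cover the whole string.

Split into 3 pieces c · c · c; each matches c.

yes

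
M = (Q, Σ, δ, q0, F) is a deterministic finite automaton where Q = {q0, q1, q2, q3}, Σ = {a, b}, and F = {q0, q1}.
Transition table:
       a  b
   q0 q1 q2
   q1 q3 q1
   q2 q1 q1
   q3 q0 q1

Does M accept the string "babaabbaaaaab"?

q0 --b--> q2
q2 --a--> q1
q1 --b--> q1
q1 --a--> q3
q3 --a--> q0
q0 --b--> q2
q2 --b--> q1
q1 --a--> q3
q3 --a--> q0
q0 --a--> q1
q1 --a--> q3
q3 --a--> q0
q0 --b--> q2
End in state q2, which is not an accepting state.

rejected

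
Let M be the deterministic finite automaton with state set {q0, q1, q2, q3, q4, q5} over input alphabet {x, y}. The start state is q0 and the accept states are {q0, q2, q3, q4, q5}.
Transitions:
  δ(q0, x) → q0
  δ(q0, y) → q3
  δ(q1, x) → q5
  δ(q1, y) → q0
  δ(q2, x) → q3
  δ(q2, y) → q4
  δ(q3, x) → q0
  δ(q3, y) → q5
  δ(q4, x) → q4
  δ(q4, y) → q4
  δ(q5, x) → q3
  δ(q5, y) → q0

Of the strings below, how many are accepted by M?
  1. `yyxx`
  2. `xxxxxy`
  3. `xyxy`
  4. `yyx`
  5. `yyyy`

`yyxx`: accepted
`xxxxxy`: accepted
`xyxy`: accepted
`yyx`: accepted
`yyyy`: accepted

5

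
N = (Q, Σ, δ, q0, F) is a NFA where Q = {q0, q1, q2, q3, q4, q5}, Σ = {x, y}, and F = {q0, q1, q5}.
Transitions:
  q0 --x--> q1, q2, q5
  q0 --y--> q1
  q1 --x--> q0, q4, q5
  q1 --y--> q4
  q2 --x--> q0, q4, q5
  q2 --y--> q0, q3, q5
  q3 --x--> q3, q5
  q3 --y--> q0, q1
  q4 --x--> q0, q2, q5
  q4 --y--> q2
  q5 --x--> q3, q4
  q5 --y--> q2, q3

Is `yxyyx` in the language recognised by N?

Start: {q0}
read y: {q1}
read x: {q0, q4, q5}
read y: {q1, q2, q3}
read y: {q0, q1, q3, q4, q5}
read x: {q0, q1, q2, q3, q4, q5}
Reachable ∩ accepting = {q0, q1, q5} — nonempty.

accepted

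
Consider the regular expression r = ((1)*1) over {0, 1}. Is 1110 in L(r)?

No split of 1110 into u·v has (1)* matching u and 1 matching v.

no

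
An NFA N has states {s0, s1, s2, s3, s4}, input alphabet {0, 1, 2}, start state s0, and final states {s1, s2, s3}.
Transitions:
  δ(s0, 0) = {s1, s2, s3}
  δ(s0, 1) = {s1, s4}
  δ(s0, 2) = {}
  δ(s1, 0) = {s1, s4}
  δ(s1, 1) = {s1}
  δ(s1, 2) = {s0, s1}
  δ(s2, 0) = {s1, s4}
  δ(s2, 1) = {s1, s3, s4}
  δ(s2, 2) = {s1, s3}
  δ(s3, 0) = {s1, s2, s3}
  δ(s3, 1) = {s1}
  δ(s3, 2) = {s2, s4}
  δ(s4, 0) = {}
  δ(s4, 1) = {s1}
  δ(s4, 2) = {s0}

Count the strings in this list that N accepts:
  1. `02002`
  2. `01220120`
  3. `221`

`02002`: accepted
`01220120`: accepted
`221`: rejected

2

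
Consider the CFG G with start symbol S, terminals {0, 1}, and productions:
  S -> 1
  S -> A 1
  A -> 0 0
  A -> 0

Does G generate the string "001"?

S ⇒ A1 ⇒ 001

yes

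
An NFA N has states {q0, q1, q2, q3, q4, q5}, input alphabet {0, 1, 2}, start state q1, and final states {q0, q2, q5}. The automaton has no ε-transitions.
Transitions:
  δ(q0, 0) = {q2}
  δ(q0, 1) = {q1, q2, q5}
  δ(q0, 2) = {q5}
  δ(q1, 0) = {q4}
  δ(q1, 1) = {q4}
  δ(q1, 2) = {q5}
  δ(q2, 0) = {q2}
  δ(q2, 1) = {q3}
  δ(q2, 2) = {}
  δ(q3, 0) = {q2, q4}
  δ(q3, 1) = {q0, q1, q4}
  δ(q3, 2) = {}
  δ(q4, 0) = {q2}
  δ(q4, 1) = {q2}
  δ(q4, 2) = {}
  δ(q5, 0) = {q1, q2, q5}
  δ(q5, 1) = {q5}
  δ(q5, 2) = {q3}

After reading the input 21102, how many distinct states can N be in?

2

Start: {q1}
read 2: {q5}
read 1: {q5}
read 1: {q5}
read 0: {q1, q2, q5}
read 2: {q3, q5}
Final reachable set {q3, q5} has 2 states.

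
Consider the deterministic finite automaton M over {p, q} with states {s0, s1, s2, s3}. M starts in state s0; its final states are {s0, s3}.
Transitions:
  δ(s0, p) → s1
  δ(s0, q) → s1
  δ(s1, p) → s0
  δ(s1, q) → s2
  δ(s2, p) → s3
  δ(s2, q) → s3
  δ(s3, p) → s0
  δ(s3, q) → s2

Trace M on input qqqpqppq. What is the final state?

s0 --q--> s1
s1 --q--> s2
s2 --q--> s3
s3 --p--> s0
s0 --q--> s1
s1 --p--> s0
s0 --p--> s1
s1 --q--> s2

s2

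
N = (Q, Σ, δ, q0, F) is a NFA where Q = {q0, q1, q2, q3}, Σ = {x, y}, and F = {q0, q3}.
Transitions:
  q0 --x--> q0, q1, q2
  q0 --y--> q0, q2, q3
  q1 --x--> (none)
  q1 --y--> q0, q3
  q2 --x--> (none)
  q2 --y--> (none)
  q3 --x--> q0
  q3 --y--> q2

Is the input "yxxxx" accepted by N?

Start: {q0}
read y: {q0, q2, q3}
read x: {q0, q1, q2}
read x: {q0, q1, q2}
read x: {q0, q1, q2}
read x: {q0, q1, q2}
Reachable ∩ accepting = {q0} — nonempty.

accepted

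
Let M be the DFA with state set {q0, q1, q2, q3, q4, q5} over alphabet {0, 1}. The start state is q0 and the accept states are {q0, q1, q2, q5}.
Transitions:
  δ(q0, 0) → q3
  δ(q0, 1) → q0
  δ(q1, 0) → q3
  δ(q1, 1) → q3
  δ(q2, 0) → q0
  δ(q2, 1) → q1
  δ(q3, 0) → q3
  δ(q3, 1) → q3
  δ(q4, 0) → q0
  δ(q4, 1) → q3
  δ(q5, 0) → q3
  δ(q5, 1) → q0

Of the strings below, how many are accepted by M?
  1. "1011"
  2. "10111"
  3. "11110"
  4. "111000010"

"1011": rejected
"10111": rejected
"11110": rejected
"111000010": rejected

0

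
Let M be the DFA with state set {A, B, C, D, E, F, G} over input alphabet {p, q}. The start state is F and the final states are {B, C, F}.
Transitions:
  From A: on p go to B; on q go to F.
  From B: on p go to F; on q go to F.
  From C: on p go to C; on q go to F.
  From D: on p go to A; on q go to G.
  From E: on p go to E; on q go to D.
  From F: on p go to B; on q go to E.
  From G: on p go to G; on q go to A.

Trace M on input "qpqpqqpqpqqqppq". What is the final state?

F --q--> E
E --p--> E
E --q--> D
D --p--> A
A --q--> F
F --q--> E
E --p--> E
E --q--> D
D --p--> A
A --q--> F
F --q--> E
E --q--> D
D --p--> A
A --p--> B
B --q--> F

F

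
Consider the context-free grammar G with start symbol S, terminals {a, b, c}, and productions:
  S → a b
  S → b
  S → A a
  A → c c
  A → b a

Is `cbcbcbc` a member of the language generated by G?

no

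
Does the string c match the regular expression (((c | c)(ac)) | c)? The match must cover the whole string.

The right alternative c matches c.

yes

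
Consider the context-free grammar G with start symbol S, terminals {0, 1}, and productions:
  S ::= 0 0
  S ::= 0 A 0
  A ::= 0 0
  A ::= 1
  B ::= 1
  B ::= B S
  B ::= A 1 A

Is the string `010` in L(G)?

S ⇒ 0A0 ⇒ 010

yes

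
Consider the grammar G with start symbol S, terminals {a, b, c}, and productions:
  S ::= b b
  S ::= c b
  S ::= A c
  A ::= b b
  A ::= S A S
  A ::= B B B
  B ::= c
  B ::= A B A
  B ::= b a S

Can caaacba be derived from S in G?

no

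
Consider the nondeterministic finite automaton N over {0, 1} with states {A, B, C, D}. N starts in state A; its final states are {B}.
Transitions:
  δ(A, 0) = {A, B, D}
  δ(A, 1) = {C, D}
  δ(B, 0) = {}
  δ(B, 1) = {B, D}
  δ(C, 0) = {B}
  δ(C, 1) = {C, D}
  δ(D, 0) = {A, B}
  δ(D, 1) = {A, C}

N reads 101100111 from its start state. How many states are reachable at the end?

Start: {A}
read 1: {C, D}
read 0: {A, B}
read 1: {B, C, D}
read 1: {A, B, C, D}
read 0: {A, B, D}
read 0: {A, B, D}
read 1: {A, B, C, D}
read 1: {A, B, C, D}
read 1: {A, B, C, D}
Final reachable set {A, B, C, D} has 4 states.

4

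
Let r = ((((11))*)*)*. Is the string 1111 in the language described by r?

Split into 2 pieces 11 · 11; each matches (((11))*)*.

yes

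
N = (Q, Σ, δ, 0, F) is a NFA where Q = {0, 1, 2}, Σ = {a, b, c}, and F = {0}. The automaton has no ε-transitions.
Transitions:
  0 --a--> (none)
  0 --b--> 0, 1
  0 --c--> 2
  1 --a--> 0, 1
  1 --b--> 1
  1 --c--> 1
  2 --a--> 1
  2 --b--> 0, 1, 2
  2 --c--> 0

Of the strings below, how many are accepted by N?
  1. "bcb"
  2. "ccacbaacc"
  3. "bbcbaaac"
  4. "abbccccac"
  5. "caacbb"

2

"bcb": accepted
"ccacbaacc": rejected
"bbcbaaac": rejected
"abbccccac": rejected
"caacbb": accepted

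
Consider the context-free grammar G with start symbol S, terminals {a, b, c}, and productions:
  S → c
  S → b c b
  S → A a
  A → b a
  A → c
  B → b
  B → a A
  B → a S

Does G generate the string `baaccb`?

no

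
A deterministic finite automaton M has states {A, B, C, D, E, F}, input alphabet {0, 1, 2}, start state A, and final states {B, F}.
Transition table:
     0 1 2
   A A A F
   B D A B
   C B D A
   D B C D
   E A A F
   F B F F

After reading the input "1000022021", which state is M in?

A --1--> A
A --0--> A
A --0--> A
A --0--> A
A --0--> A
A --2--> F
F --2--> F
F --0--> B
B --2--> B
B --1--> A

A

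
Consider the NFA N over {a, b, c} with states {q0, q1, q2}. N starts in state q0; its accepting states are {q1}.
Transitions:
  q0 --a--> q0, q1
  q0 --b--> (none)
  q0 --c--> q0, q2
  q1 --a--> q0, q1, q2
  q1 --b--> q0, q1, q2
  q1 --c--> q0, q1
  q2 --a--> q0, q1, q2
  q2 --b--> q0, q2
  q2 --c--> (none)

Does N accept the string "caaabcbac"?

Start: {q0}
read c: {q0, q2}
read a: {q0, q1, q2}
read a: {q0, q1, q2}
read a: {q0, q1, q2}
read b: {q0, q1, q2}
read c: {q0, q1, q2}
read b: {q0, q1, q2}
read a: {q0, q1, q2}
read c: {q0, q1, q2}
Reachable ∩ accepting = {q1} — nonempty.

accepted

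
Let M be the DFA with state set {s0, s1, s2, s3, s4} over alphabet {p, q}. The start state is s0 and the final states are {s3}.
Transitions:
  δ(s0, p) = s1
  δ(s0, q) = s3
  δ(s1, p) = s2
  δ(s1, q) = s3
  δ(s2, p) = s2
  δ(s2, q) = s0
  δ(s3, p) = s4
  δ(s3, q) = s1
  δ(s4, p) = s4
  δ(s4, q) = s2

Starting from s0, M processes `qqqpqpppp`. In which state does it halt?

s2

s0 --q--> s3
s3 --q--> s1
s1 --q--> s3
s3 --p--> s4
s4 --q--> s2
s2 --p--> s2
s2 --p--> s2
s2 --p--> s2
s2 --p--> s2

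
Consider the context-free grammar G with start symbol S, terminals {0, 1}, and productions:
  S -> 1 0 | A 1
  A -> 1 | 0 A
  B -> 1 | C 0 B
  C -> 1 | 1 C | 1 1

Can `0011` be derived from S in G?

S ⇒ A1 ⇒ 0A1 ⇒ 00A1 ⇒ 0011

yes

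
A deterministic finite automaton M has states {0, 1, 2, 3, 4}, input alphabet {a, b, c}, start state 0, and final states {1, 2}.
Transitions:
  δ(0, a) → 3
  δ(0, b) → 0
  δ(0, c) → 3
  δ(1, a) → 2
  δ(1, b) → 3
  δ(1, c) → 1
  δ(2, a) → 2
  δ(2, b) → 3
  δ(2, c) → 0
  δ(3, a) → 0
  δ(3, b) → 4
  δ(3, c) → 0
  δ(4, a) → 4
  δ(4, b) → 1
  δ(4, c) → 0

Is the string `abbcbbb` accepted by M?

0 --a--> 3
3 --b--> 4
4 --b--> 1
1 --c--> 1
1 --b--> 3
3 --b--> 4
4 --b--> 1
End in state 1, which is an accepting state.

accepted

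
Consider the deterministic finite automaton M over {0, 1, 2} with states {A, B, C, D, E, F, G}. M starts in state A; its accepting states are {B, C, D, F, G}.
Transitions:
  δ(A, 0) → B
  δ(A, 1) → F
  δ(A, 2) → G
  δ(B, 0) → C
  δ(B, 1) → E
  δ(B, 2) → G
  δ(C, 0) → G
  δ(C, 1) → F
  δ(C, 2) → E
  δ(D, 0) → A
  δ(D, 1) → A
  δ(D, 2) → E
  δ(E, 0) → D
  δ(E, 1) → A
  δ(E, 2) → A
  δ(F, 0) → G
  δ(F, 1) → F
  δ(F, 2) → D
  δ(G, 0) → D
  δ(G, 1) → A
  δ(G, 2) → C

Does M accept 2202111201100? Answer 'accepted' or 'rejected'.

A --2--> G
G --2--> C
C --0--> G
G --2--> C
C --1--> F
F --1--> F
F --1--> F
F --2--> D
D --0--> A
A --1--> F
F --1--> F
F --0--> G
G --0--> D
End in state D, which is an accepting state.

accepted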